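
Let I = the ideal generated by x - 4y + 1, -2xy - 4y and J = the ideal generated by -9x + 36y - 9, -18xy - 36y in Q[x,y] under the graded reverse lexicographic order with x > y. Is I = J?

Two ideals are equal iff their reduced Gröbner bases coincide (the reduced basis is unique for a fixed ordering).
Buchberger on the first generating set:
f_1 = x - 4y + 1, LT = x.
f_2 = -2xy - 4y, LT = xy.

S(f_1,f_2): lcm = xy. S = -4y^2 - y.
  leading term y^2: no divisor's leading term divides it; move -4y^2 to the remainder.
  leading term y: no divisor's leading term divides it; move -y to the remainder.
  remainder -4y^2 - y ≠ 0; add g_3 = -4y^2 - y to the basis.

The other S-polynomials (S(f_1,g_3), S(f_2,g_3)) all reduce to 0 modulo the current basis, so we have a Gröbner basis.
Inter-reduce: drop elements whose leading term is divisible by another's, tail-reduce, and make monic.
Reduced Gröbner basis: {y^2 + 1/4y, x - 4y + 1}.

Buchberger on the second generating set:
h_1 = -9x + 36y - 9, LT = x.
h_2 = -18xy - 36y, LT = xy.

S(h_1,h_2): lcm = xy. S = -4y^2 - y.
  leading term y^2: no divisor's leading term divides it; move -4y^2 to the remainder.
  leading term y: no divisor's leading term divides it; move -y to the remainder.
  remainder -4y^2 - y ≠ 0; add k_3 = -4y^2 - y to the basis.

The other S-polynomials (S(h_1,k_3), S(h_2,k_3)) all reduce to 0 modulo the current basis, so we have a Gröbner basis.
Inter-reduce: drop elements whose leading term is divisible by another's, tail-reduce, and make monic.
Reduced Gröbner basis: {y^2 + 1/4y, x - 4y + 1}.

These coincide, so the ideals are equal.

Yes, the ideals are equal.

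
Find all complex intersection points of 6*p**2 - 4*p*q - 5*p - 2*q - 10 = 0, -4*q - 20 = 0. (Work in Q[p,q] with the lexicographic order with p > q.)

Compute a lex Gröbner basis by Buchberger's algorithm.
f_1 = 6*p**2 - 4*p*q - 5*p - 2*q - 10, LT = p**2.
f_2 = -4*q - 20, LT = q.

S(f_1,f_2): leading monomials are coprime, so the S-polynomial reduces to 0 (Buchberger's first criterion).
Every S-polynomial of the final basis reduces to 0, so we have a Gröbner basis.
Inter-reduce: drop elements whose leading term is divisible by another's, tail-reduce, and make monic.
Reduced Gröbner basis: {p**2 + 5/2*p, q + 5}.

A lex Gröbner basis eliminates variables successively. Here q + 5 depends only on q, with roots {-5}; lifting each root through the earlier basis elements recovers the full solutions.
  q = -5: the earlier basis element becomes p**2 + 5/2*p = 0, giving p = -5/2, 0 — points (-5/2, -5), (0, -5).
Substituting each solution back into the original system confirms all equations vanish.

{(-5/2, -5), (0, -5)}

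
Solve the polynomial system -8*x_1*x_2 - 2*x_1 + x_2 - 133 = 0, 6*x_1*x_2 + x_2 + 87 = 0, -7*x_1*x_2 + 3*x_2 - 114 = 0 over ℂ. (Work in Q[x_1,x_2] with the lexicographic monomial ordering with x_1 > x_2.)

{(-5, 3)}

Compute a lex Gröbner basis by Buchberger's algorithm.
f_1 = -8*x_1*x_2 - 2*x_1 + x_2 - 133, LT = x_1*x_2.
f_2 = 6*x_1*x_2 + x_2 + 87, LT = x_1*x_2.
f_3 = -7*x_1*x_2 + 3*x_2 - 114, LT = x_1*x_2.

S(f_1,f_2): lcm = x_1*x_2. S = 1/4*x_1 - 7/24*x_2 + 17/8.
  leading term x_1: no divisor's leading term divides it; move 1/4*x_1 to the remainder.
  leading term x_2: no divisor's leading term divides it; move -7/24*x_2 to the remainder.
  leading term 1: no divisor's leading term divides it; move 17/8 to the remainder.
  remainder 1/4*x_1 - 7/24*x_2 + 17/8 ≠ 0; add h_4 = 1/4*x_1 - 7/24*x_2 + 17/8 to the basis.

S(f_1,f_3): lcm = x_1*x_2. S = 1/4*x_1 + 17/56*x_2 + 19/56.
  leading term x_1: subtract (1)·h_4 from 1/4*x_1 + 17/56*x_2 + 19/56 → 25/42*x_2 - 25/14
  leading term x_2: no divisor's leading term divides it; move 25/42*x_2 to the remainder.
  leading term 1: no divisor's leading term divides it; move -25/14 to the remainder.
  remainder 25/42*x_2 - 25/14 ≠ 0; add h_5 = 25/42*x_2 - 25/14 to the basis.

S(f_2,f_3): lcm = x_1*x_2. S = 25/42*x_2 - 25/14.
  leading term x_2: subtract (1)·h_5 from 25/42*x_2 - 25/14 → 0
  remainder 0.

S(f_1,h_4): lcm = x_1*x_2. S = 1/4*x_1 + 7/6*x_2**2 - 69/8*x_2 + 133/8.
  leading term x_1: subtract (1)·h_4 from 1/4*x_1 + 7/6*x_2**2 - 69/8*x_2 + 133/8 → 7/6*x_2**2 - 25/3*x_2 + 29/2
  leading term x_2**2: subtract (49/25*x_2)·h_5 from 7/6*x_2**2 - 25/3*x_2 + 29/2 → -29/6*x_2 + 29/2
  leading term x_2: subtract (-203/25)·h_5 from -29/6*x_2 + 29/2 → 0
  remainder 0.

S(f_2,h_4): lcm = x_1*x_2. S = 7/6*x_2**2 - 25/3*x_2 + 29/2.
  leading term x_2**2: subtract (49/25*x_2)·h_5 from 7/6*x_2**2 - 25/3*x_2 + 29/2 → -29/6*x_2 + 29/2
  leading term x_2: subtract (-203/25)·h_5 from -29/6*x_2 + 29/2 → 0
  remainder 0.

S(f_3,h_4): lcm = x_1*x_2. S = 7/6*x_2**2 - 125/14*x_2 + 114/7.
  leading term x_2**2: subtract (49/25*x_2)·h_5 from 7/6*x_2**2 - 125/14*x_2 + 114/7 → -38/7*x_2 + 114/7
  leading term x_2: subtract (-228/25)·h_5 from -38/7*x_2 + 114/7 → 0
  remainder 0.

S(f_1,h_5): lcm = x_1*x_2. S = 13/4*x_1 - 1/8*x_2 + 133/8.
  leading term x_1: subtract (13)·h_4 from 13/4*x_1 - 1/8*x_2 + 133/8 → 11/3*x_2 - 11
  leading term x_2: subtract (154/25)·h_5 from 11/3*x_2 - 11 → 0
  remainder 0.

S(f_2,h_5): lcm = x_1*x_2. S = 3*x_1 + 1/6*x_2 + 29/2.
  leading term x_1: subtract (12)·h_4 from 3*x_1 + 1/6*x_2 + 29/2 → 11/3*x_2 - 11
  leading term x_2: subtract (154/25)·h_5 from 11/3*x_2 - 11 → 0
  remainder 0.

S(f_3,h_5): lcm = x_1*x_2. S = 3*x_1 - 3/7*x_2 + 114/7.
  leading term x_1: subtract (12)·h_4 from 3*x_1 - 3/7*x_2 + 114/7 → 43/14*x_2 - 129/14
  leading term x_2: subtract (129/25)·h_5 from 43/14*x_2 - 129/14 → 0
  remainder 0.

S(h_4,h_5): leading monomials are coprime, so the S-polynomial reduces to 0 (Buchberger's first criterion).
Every S-polynomial of the final basis reduces to 0, so we have a Gröbner basis.
Inter-reduce: drop elements whose leading term is divisible by another's, tail-reduce, and make monic.
Reduced Gröbner basis: {x_1 + 5, x_2 - 3}.

From the last basis element, x_2 - 3 = 0, so x_2 takes values in {3}. Each choice, substituted upward through the basis, yields the corresponding point(s) of the solution set.
  x_2 = 3: the earlier basis element becomes x_1 + 5 = 0, giving x_1 = -5 — point (-5, 3).
Substituting each solution back into the original system confirms all equations vanish.
A lex Gröbner basis triangularizes the system, enabling back-substitution.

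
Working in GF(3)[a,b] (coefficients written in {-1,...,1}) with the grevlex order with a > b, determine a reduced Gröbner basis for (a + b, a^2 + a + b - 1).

f_1 = a + b, LT = a.
f_2 = a^2 + a + b - 1, LT = a^2.

S(f_1,f_2): lcm = a^2. S = ab - a - b + 1.
  leading term ab: subtract (b)·f_1 from ab - a - b + 1 → -b^2 - a - b + 1
  leading term b^2: no divisor's leading term divides it; move -b^2 to the remainder.
  leading term a: subtract (-1)·f_1 from -a - b + 1 → 1
  leading term 1: no divisor's leading term divides it; move 1 to the remainder.
  remainder -b^2 + 1 ≠ 0; add g_3 = -b^2 + 1 to the basis.

The other S-polynomials (S(f_1,g_3), S(f_2,g_3)) all reduce to 0 modulo the current basis, so we have a Gröbner basis.
Inter-reduce: drop elements whose leading term is divisible by another's, tail-reduce, and make monic.

G = {b^2 - 1, a + b}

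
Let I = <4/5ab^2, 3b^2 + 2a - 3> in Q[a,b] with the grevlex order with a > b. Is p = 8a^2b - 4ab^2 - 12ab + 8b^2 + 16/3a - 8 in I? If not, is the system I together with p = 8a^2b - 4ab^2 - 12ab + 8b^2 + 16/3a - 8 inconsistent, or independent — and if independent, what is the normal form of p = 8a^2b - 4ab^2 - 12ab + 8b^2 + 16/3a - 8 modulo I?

First compute the reduced Gröbner basis of I by Buchberger's algorithm.
f_1 = 4/5ab^2, LT = ab^2.
f_2 = 3b^2 + 2a - 3, LT = b^2.

S(f_1,f_2): lcm = ab^2. S = -2/3a^2 + a.
  leading term a^2: no divisor's leading term divides it; move -2/3a^2 to the remainder.
  leading term a: no divisor's leading term divides it; move a to the remainder.
  remainder -2/3a^2 + a ≠ 0; add h_3 = -2/3a^2 + a to the basis.

The other S-polynomials (S(f_1,h_3), S(f_2,h_3)) all reduce to 0 modulo the current basis, so we have a Gröbner basis.
Inter-reduce: drop elements whose leading term is divisible by another's, tail-reduce, and make monic.
Reduced Gröbner basis: {a^2 - 3/2a, b^2 + 2/3a - 1}.
Label its elements g_1 = a^2 - 3/2a, g_2 = b^2 + 2/3a - 1.

Reduce p = 8a^2b - 4ab^2 - 12ab + 8b^2 + 16/3a - 8 modulo G:
  leading term a^2b: subtract (8b)·g_1 from 8a^2b - 4ab^2 - 12ab + 8b^2 + 16/3a - 8 → -4ab^2 + 8b^2 + 16/3a - 8
  leading term ab^2: subtract (-4a)·g_2 from -4ab^2 + 8b^2 + 16/3a - 8 → 8/3a^2 + 8b^2 + 4/3a - 8
  leading term a^2: subtract (8/3)·g_1 from 8/3a^2 + 8b^2 + 4/3a - 8 → 8b^2 + 16/3a - 8
  leading term b^2: subtract (8)·g_2 from 8b^2 + 16/3a - 8 → 0
  normal form = 0.
Since the normal form is 0, p ∈ I.

8a^2b - 4ab^2 - 12ab + 8b^2 + 16/3a - 8 lies in I (it reduces to 0).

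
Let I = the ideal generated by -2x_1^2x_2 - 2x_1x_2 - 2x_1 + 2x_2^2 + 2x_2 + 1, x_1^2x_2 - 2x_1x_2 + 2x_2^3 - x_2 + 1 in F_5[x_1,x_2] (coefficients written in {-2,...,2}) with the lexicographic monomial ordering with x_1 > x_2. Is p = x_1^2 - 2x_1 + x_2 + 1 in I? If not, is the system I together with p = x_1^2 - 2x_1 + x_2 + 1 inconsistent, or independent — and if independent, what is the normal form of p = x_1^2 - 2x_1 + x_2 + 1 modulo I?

x_1^2 - 2x_1 + x_2 + 1 is independent of I; its normal form modulo I is -x_2^6 - x_2^5 + 2x_2^4 - 2x_2^3 + 2x_2^2.

First compute the reduced Gröbner basis of I by Buchberger's algorithm.
f_1 = -2x_1^2x_2 - 2x_1x_2 - 2x_1 + 2x_2^2 + 2x_2 + 1, LT = x_1^2x_2.
f_2 = x_1^2x_2 - 2x_1x_2 + 2x_2^3 - x_2 + 1, LT = x_1^2x_2.

S(f_1,f_2): lcm = x_1^2x_2. S = -2x_1x_2 + x_1 - 2x_2^3 - x_2^2 + 1.
  reduce S modulo (f_1, f_2):
  remainder -2x_1x_2 + x_1 - 2x_2^3 - x_2^2 + 1 ≠ 0; add h_3 = -2x_1x_2 + x_1 - 2x_2^3 - x_2^2 + 1 to the basis.

S(f_1,h_3): lcm = x_1^2x_2. S = -2x_1^2 - x_1x_2^3 + 2x_1x_2^2 + x_1x_2 - x_1 - x_2^2 - x_2 + 2.
  reduce S modulo (f_1, f_2, h_3):
  remainder -2x_1^2 - 2x_1 + x_2^5 - x_2^4 + 2x_2^2 + x_2 + 1 ≠ 0; add h_4 = -2x_1^2 - 2x_1 + x_2^5 - x_2^4 + 2x_2^2 + x_2 + 1 to the basis.

S(f_1,h_4): lcm = x_1^2x_2. S = x_1 - 2x_2^6 + 2x_2^5 + x_2^3 + 2x_2^2 + 2x_2 + 2.
  reduce S modulo (f_1, f_2, h_3, h_4):
  remainder x_1 - 2x_2^6 + 2x_2^5 + x_2^3 + 2x_2^2 + 2x_2 + 2 ≠ 0; add h_5 = x_1 - 2x_2^6 + 2x_2^5 + x_2^3 + 2x_2^2 + 2x_2 + 2 to the basis.

S(f_1,h_5): lcm = x_1^2x_2. S = 2x_1x_2^7 - 2x_1x_2^6 - x_1x_2^4 - 2x_1x_2^3 - 2x_1x_2^2 - x_1x_2 + x_1 - x_2^2 - x_2 + 2.
  reduce S modulo (f_1, f_2, h_3, h_4, h_5):
  remainder -2x_2^9 + x_2^7 + 2x_2^6 + 2x_2^5 - 2x_2^3 + x_2^2 - 2x_2 ≠ 0; add h_6 = -2x_2^9 + x_2^7 + 2x_2^6 + 2x_2^5 - 2x_2^3 + x_2^2 - 2x_2 to the basis.

S(h_3,h_5): lcm = x_1x_2. S = 2x_1 + 2x_2^7 - 2x_2^6 - x_2^4 - x_2^3 + x_2^2 - 2x_2 + 2.
  reduce S modulo (f_1, f_2, h_3, h_4, h_5, h_6):
  remainder 2x_2^7 + 2x_2^6 + x_2^5 - x_2^4 + 2x_2^3 + 2x_2^2 - x_2 - 2 ≠ 0; add h_7 = 2x_2^7 + 2x_2^6 + x_2^5 - x_2^4 + 2x_2^3 + 2x_2^2 - x_2 - 2 to the basis.

The other S-polynomials (S(f_2,h_3), S(f_2,h_4), S(h_3,h_4), S(f_2,h_5), S(h_4,h_5), S(f_1,h_6), S(f_2,h_6), S(h_3,h_6), S(h_4,h_6), S(h_5,h_6), S(f_1,h_7), S(f_2,h_7), S(h_3,h_7), S(h_4,h_7), S(h_5,h_7), S(h_6,h_7)) all reduce to 0 modulo the current basis, so we have a Gröbner basis.
Inter-reduce: drop elements whose leading term is divisible by another's, tail-reduce, and make monic.
Reduced Gröbner basis: {x_1 - 2x_2^6 + 2x_2^5 + x_2^3 + 2x_2^2 + 2x_2 + 2, x_2^7 + x_2^6 - 2x_2^5 + 2x_2^4 + x_2^3 + x_2^2 + 2x_2 - 1}.
Label its elements g_1 = x_1 - 2x_2^6 + 2x_2^5 + x_2^3 + 2x_2^2 + 2x_2 + 2, g_2 = x_2^7 + x_2^6 - 2x_2^5 + 2x_2^4 + x_2^3 + x_2^2 + 2x_2 - 1.

Reduce p = x_1^2 - 2x_1 + x_2 + 1 modulo G:
  leading term x_1^2: subtract (x_1)·g_1 from x_1^2 - 2x_1 + x_2 + 1 → 2x_1x_2^6 - 2x_1x_2^5 - x_1x_2^3 - 2x_1x_2^2 - 2x_1x_2 + x_1 + x_2 + 1
  leading term x_1x_2^6: subtract (2x_2^6)·g_1 from 2x_1x_2^6 - 2x_1x_2^5 - x_1x_2^3 - 2x_1x_2^2 - 2x_1x_2 + x_1 + x_2 + 1 → -2x_1x_2^5 - x_1x_2^3 - 2x_1x_2^2 - 2x_1x_2 + x_1 - x_2^12 + x_2^11 - 2x_2^9 + x_2^8 + x_2^7 + x_2^6 + x_2 + 1
  leading term x_1x_2^5: subtract (-2x_2^5)·g_1 from -2x_1x_2^5 - x_1x_2^3 - 2x_1x_2^2 - 2x_1x_2 + x_1 - x_2^12 + x_2^11 - 2x_2^9 + x_2^8 + x_2^7 + x_2^6 + x_2 + 1 → -x_1x_2^3 - 2x_1x_2^2 - 2x_1x_2 + x_1 - x_2^12 + 2x_2^11 - x_2^10 - 2x_2^9 - 2x_2^8 - x_2^5 + x_2 + 1
  leading term x_1x_2^3: subtract (-x_2^3)·g_1 from -x_1x_2^3 - 2x_1x_2^2 - 2x_1x_2 + x_1 - x_2^12 + 2x_2^11 - x_2^10 - 2x_2^9 - 2x_2^8 - x_2^5 + x_2 + 1 → -2x_1x_2^2 - 2x_1x_2 + x_1 - x_2^12 + 2x_2^11 - x_2^10 + x_2^9 + x_2^6 + x_2^5 + 2x_2^4 + 2x_2^3 + x_2 + 1
  leading term x_1x_2^2: subtract (-2x_2^2)·g_1 from -2x_1x_2^2 - 2x_1x_2 + x_1 - x_2^12 + 2x_2^11 - x_2^10 + x_2^9 + x_2^6 + x_2^5 + 2x_2^4 + 2x_2^3 + x_2 + 1 → -2x_1x_2 + x_1 - x_2^12 + 2x_2^11 - x_2^10 + x_2^9 + x_2^8 - x_2^7 + x_2^6 - 2x_2^5 + x_2^4 + x_2^3 - x_2^2 + x_2 + 1
  leading term x_1x_2: subtract (-2x_2)·g_1 from -2x_1x_2 + x_1 - x_2^12 + 2x_2^11 - x_2^10 + x_2^9 + x_2^8 - x_2^7 + x_2^6 - 2x_2^5 + x_2^4 + x_2^3 - x_2^2 + x_2 + 1 → x_1 - x_2^12 + 2x_2^11 - x_2^10 + x_2^9 + x_2^8 - 2x_2^5 - 2x_2^4 - 2x_2^2 + 1
  leading term x_1: subtract (1)·g_1 from x_1 - x_2^12 + 2x_2^11 - x_2^10 + x_2^9 + x_2^8 - 2x_2^5 - 2x_2^4 - 2x_2^2 + 1 → -x_2^12 + 2x_2^11 - x_2^10 + x_2^9 + x_2^8 + 2x_2^6 + x_2^5 - 2x_2^4 - x_2^3 + x_2^2 - 2x_2 - 1
  leading term x_2^12: subtract (-x_2^5)·g_2 from -x_2^12 + 2x_2^11 - x_2^10 + x_2^9 + x_2^8 + 2x_2^6 + x_2^5 - 2x_2^4 - x_2^3 + x_2^2 - 2x_2 - 1 → -2x_2^11 + 2x_2^10 - 2x_2^9 + 2x_2^8 + x_2^7 - x_2^6 - 2x_2^4 - x_2^3 + x_2^2 - 2x_2 - 1
  leading term x_2^11: subtract (-2x_2^4)·g_2 from -2x_2^11 + 2x_2^10 - 2x_2^9 + 2x_2^8 + x_2^7 - x_2^6 - 2x_2^4 - x_2^3 + x_2^2 - 2x_2 - 1 → -x_2^10 - x_2^9 + x_2^8 - 2x_2^7 + x_2^6 - x_2^5 + x_2^4 - x_2^3 + x_2^2 - 2x_2 - 1
  leading term x_2^10: subtract (-x_2^3)·g_2 from -x_2^10 - x_2^9 + x_2^8 - 2x_2^7 + x_2^6 - x_2^5 + x_2^4 - x_2^3 + x_2^2 - 2x_2 - 1 → -x_2^8 + 2x_2^6 - 2x_2^4 - 2x_2^3 + x_2^2 - 2x_2 - 1
  leading term x_2^8: subtract (-x_2)·g_2 from -x_2^8 + 2x_2^6 - 2x_2^4 - 2x_2^3 + x_2^2 - 2x_2 - 1 → x_2^7 + 2x_2^5 - x_2^4 - x_2^3 - 2x_2^2 + 2x_2 - 1
  leading term x_2^7: subtract (1)·g_2 from x_2^7 + 2x_2^5 - x_2^4 - x_2^3 - 2x_2^2 + 2x_2 - 1 → -x_2^6 - x_2^5 + 2x_2^4 - 2x_2^3 + 2x_2^2
  leading term x_2^6: no divisor's leading term divides it; move -x_2^6 to the remainder.
  leading term x_2^5: no divisor's leading term divides it; move -x_2^5 to the remainder.
  leading term x_2^4: no divisor's leading term divides it; move 2x_2^4 to the remainder.
  leading term x_2^3: no divisor's leading term divides it; move -2x_2^3 to the remainder.
  leading term x_2^2: no divisor's leading term divides it; move 2x_2^2 to the remainder.
  normal form = -x_2^6 - x_2^5 + 2x_2^4 - 2x_2^3 + 2x_2^2.
The normal form is nonzero, so p ∉ I. Since p minus its normal form lies in I, I + (p) = I + (r) where r = -x_2^6 - x_2^5 + 2x_2^4 - 2x_2^3 + 2x_2^2; decide whether this ideal is the whole ring.
Run Buchberger on G together with r (pairs among the g_i already reduce to 0 since G is a Gröbner basis):
g_1 = x_1 - 2x_2^6 + 2x_2^5 + x_2^3 + 2x_2^2 + 2x_2 + 2, LT = x_1.
g_2 = x_2^7 + x_2^6 - 2x_2^5 + 2x_2^4 + x_2^3 + x_2^2 + 2x_2 - 1, LT = x_2^7.
r = -x_2^6 - x_2^5 + 2x_2^4 - 2x_2^3 + 2x_2^2, LT = x_2^6.

S(g_2,r): lcm = x_2^7. S = -2x_2^3 + x_2^2 + 2x_2 - 1.
  reduce S modulo (g_1, g_2, r):
  remainder -2x_2^3 + x_2^2 + 2x_2 - 1 ≠ 0; add m_4 = -2x_2^3 + x_2^2 + 2x_2 - 1 to the basis.

S(g_2,m_4): lcm = x_2^7. S = -x_2^6 - x_2^5 - x_2^4 + x_2^3 + x_2^2 + 2x_2 - 1.
  reduce S modulo (g_1, g_2, r, m_4):
  remainder -2x_2^2 + 2 ≠ 0; add m_5 = -2x_2^2 + 2 to the basis.

S(r,m_4): lcm = x_2^6. S = -x_2^5 - x_2^4 - x_2^3 - 2x_2^2.
  reduce S modulo (g_1, g_2, r, m_4, m_5):
  remainder -2x_2 + 2 ≠ 0; add m_6 = -2x_2 + 2 to the basis.

The other S-polynomials (S(g_1,g_2), S(g_1,r), S(g_1,m_4), S(g_1,m_5), S(g_2,m_5), S(r,m_5), S(m_4,m_5), S(g_1,m_6), S(g_2,m_6), S(r,m_6), S(m_4,m_6), S(m_5,m_6)) all reduce to 0 modulo the current basis, so we have a Gröbner basis.
Inter-reduce: drop elements whose leading term is divisible by another's, tail-reduce, and make monic.
Reduced Gröbner basis: {x_1 + 2, x_2 - 1}.
The reduced Gröbner basis of I + (p) is {x_1 + 2, x_2 - 1} ≠ {1}, a proper ideal, so the enlarged system stays consistent: p is independent of I, with normal form -x_2^6 - x_2^5 + 2x_2^4 - 2x_2^3 + 2x_2^2.

Ideal membership is decidable via reduction modulo a Gröbner basis.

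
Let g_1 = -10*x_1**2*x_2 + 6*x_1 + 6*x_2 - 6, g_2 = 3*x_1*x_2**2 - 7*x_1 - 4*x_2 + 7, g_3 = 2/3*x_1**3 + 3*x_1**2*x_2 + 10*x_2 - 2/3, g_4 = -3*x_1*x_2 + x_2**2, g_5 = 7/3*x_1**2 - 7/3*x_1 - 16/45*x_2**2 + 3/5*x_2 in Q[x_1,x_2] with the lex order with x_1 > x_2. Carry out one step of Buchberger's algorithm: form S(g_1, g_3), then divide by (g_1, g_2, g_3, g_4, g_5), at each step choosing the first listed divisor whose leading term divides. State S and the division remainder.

lcm(LM(g_1), LM(g_3)) = x_1**3*x_2.
S = (lcm/LT(g_1))·g_1 − (lcm/LT(g_3))·g_3 = -9/2*x_1**2*x_2**2 - 3/5*x_1**2 - 3/5*x_1*x_2 + 3/5*x_1 - 15*x_2**2 + x_2.
Reduce S modulo (g_1, g_2, g_3, g_4, g_5) in that order:
  leading term x_1**2*x_2**2: subtract (9/20*x_2)·g_1 from -9/2*x_1**2*x_2**2 - 3/5*x_1**2 - 3/5*x_1*x_2 + 3/5*x_1 - 15*x_2**2 + x_2 → -3/5*x_1**2 - 33/10*x_1*x_2 + 3/5*x_1 - 177/10*x_2**2 + 37/10*x_2
  leading term x_1**2: subtract (-9/35)·g_5 from -3/5*x_1**2 - 33/10*x_1*x_2 + 3/5*x_1 - 177/10*x_2**2 + 37/10*x_2 → -33/10*x_1*x_2 - 6227/350*x_2**2 + 1349/350*x_2
  leading term x_1*x_2: subtract (11/10)·g_4 from -33/10*x_1*x_2 - 6227/350*x_2**2 + 1349/350*x_2 → -3306/175*x_2**2 + 1349/350*x_2
  leading term x_2**2: no divisor's leading term divides it; move -3306/175*x_2**2 to the remainder.
  leading term x_2: no divisor's leading term divides it; move 1349/350*x_2 to the remainder.
The remainder -3306/175*x_2**2 + 1349/350*x_2 is nonzero, so it would be added as the next basis element.

S(g_1, g_3) = -9/2*x_1**2*x_2**2 - 3/5*x_1**2 - 3/5*x_1*x_2 + 3/5*x_1 - 15*x_2**2 + x_2; remainder on division = -3306/175*x_2**2 + 1349/350*x_2.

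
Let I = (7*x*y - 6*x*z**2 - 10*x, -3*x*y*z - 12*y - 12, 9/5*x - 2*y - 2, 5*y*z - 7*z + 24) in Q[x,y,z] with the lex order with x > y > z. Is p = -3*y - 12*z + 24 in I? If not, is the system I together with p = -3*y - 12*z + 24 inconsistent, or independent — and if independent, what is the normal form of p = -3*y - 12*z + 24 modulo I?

Adjoining -3*y - 12*z + 24 makes the ideal the whole ring: the system is inconsistent.

First compute the reduced Gröbner basis of I by Buchberger's algorithm.
f_1 = 7*x*y - 6*x*z**2 - 10*x, LT = x*y.
f_2 = -3*x*y*z - 12*y - 12, LT = x*y*z.
f_3 = 9/5*x - 2*y - 2, LT = x.
f_4 = 5*y*z - 7*z + 24, LT = y*z.

S(f_1,f_2): lcm = x*y*z. S = -6/7*x*z**3 - 10/7*x*z - 4*y - 4.
  reduce S modulo (f_1, f_2, f_3, f_4):
  remainder -4*y - 16/7*z**3 + 32/7*z**2 - 80/21*z + 76/21 ≠ 0; add h_5 = -4*y - 16/7*z**3 + 32/7*z**2 - 80/21*z + 76/21 to the basis.

S(f_1,f_3): lcm = x*y. S = -6/7*x*z**2 - 10/7*x + 10/9*y**2 + 10/9*y.
  reduce S modulo (f_1, f_2, f_3, f_4, h_5):
  remainder -1576/1323*z**3 + 4160/1323*z**2 - 13928/3969*z + 15760/3969 ≠ 0; add h_6 = -1576/1323*z**3 + 4160/1323*z**2 - 13928/3969*z + 15760/3969 to the basis.

S(f_1,f_4): lcm = x*y*z. S = -6/7*x*z**3 - 1/35*x*z - 24/5*x.
  reduce S modulo (f_1, f_2, f_3, f_4, h_5, h_6):
  remainder 96/197*z**2 + 8152/2955*z - 112/15 ≠ 0; add h_7 = 96/197*z**2 + 8152/2955*z - 112/15 to the basis.

S(f_2,h_6): lcm = x*y*z**3. S = 520/197*x*y*z**2 - 1741/591*x*y*z + 10/3*x*y + 4*y*z**2 + 4*z**2.
  reduce S modulo (f_1, f_2, f_3, f_4, h_5, h_6, h_7):
  remainder -4851316/44325*z + 9702632/44325 ≠ 0; add h_8 = -4851316/44325*z + 9702632/44325 to the basis.

The other S-polynomials (S(f_2,f_3), S(f_2,f_4), S(f_3,f_4), S(f_1,h_5), S(f_2,h_5), S(f_3,h_5), S(f_4,h_5), S(f_1,h_6), S(f_3,h_6), S(f_4,h_6), S(h_5,h_6), S(f_1,h_7), S(f_2,h_7), S(f_3,h_7), S(f_4,h_7), S(h_5,h_7), S(h_6,h_7), S(f_1,h_8), S(f_2,h_8), S(f_3,h_8), S(f_4,h_8), S(h_5,h_8), S(h_6,h_8), S(h_7,h_8)) all reduce to 0 modulo the current basis, so we have a Gröbner basis.
Inter-reduce: drop elements whose leading term is divisible by another's, tail-reduce, and make monic.
Reduced Gröbner basis: {x, y + 1, z - 2}.
Label its elements g_1 = x, g_2 = y + 1, g_3 = z - 2.

Reduce p = -3*y - 12*z + 24 modulo G:
  leading term y: subtract (-3)·g_2 from -3*y - 12*z + 24 → -12*z + 27
  leading term z: subtract (-12)·g_3 from -12*z + 27 → 3
  leading term 1: no divisor's leading term divides it; move 3 to the remainder.
  normal form = 3.
The normal form is nonzero, so p ∉ I. Since p minus its normal form lies in I, I + (p) = I + (r) where r = 3; decide whether this ideal is the whole ring.
Here r = 3 is a nonzero constant, hence a unit: 1 ∈ I + (p), the Gröbner basis of I + (p) is {1}, and the enlarged system has no common solution — adjoining p is inconsistent.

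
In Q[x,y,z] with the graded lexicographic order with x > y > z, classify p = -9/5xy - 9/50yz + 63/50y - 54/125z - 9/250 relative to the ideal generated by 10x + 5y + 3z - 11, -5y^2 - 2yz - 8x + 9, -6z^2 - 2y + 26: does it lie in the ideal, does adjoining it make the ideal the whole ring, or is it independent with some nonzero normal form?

First compute the reduced Gröbner basis of I by Buchberger's algorithm.
f_1 = 10x + 5y + 3z - 11, LT = x.
f_2 = -5y^2 - 2yz - 8x + 9, LT = y^2.
f_3 = -6z^2 - 2y + 26, LT = z^2.

The S-polynomials (S(f_1,f_2), S(f_1,f_3), S(f_2,f_3)) all reduce to 0 modulo the current basis, so we have a Gröbner basis.
Inter-reduce: drop elements whose leading term is divisible by another's, tail-reduce, and make monic.
Reduced Gröbner basis: {y^2 + 2/5yz - 4/5y - 12/25z - 1/25, z^2 + 1/3y - 13/3, x + 1/2y + 3/10z - 11/10}.
Label its elements g_1 = y^2 + 2/5yz - 4/5y - 12/25z - 1/25, g_2 = z^2 + 1/3y - 13/3, g_3 = x + 1/2y + 3/10z - 11/10.

Reduce p = -9/5xy - 9/50yz + 63/50y - 54/125z - 9/250 modulo G:
  leading term xy: subtract (-9/5y)·g_3 from -9/5xy - 9/50yz + 63/50y - 54/125z - 9/250 → 9/10y^2 + 9/25yz - 18/25y - 54/125z - 9/250
  leading term y^2: subtract (9/10)·g_1 from 9/10y^2 + 9/25yz - 18/25y - 54/125z - 9/250 → 0
  normal form = 0.
Since the normal form is 0, p ∈ I.

The remainder on division by a Gröbner basis is unique — it is the normal form.

-9/5xy - 9/50yz + 63/50y - 54/125z - 9/250 lies in I (it reduces to 0).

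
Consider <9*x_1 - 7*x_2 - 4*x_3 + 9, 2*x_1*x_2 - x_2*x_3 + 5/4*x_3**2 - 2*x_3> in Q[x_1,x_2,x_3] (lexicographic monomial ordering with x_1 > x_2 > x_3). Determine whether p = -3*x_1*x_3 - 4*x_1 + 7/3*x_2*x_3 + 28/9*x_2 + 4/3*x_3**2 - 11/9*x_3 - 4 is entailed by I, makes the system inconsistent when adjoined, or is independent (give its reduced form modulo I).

First compute the reduced Gröbner basis of I by Buchberger's algorithm.
f_1 = 9*x_1 - 7*x_2 - 4*x_3 + 9, LT = x_1.
f_2 = 2*x_1*x_2 - x_2*x_3 + 5/4*x_3**2 - 2*x_3, LT = x_1*x_2.

S(f_1,f_2): lcm = x_1*x_2. S = -7/9*x_2**2 + 1/18*x_2*x_3 + x_2 - 5/8*x_3**2 + x_3.
  leading term x_2**2: no divisor's leading term divides it; move -7/9*x_2**2 to the remainder.
  leading term x_2*x_3: no divisor's leading term divides it; move 1/18*x_2*x_3 to the remainder.
  leading term x_2: no divisor's leading term divides it; move x_2 to the remainder.
  leading term x_3**2: no divisor's leading term divides it; move -5/8*x_3**2 to the remainder.
  leading term x_3: no divisor's leading term divides it; move x_3 to the remainder.
  remainder -7/9*x_2**2 + 1/18*x_2*x_3 + x_2 - 5/8*x_3**2 + x_3 ≠ 0; add h_3 = -7/9*x_2**2 + 1/18*x_2*x_3 + x_2 - 5/8*x_3**2 + x_3 to the basis.

S(f_1,h_3): leading monomials are coprime, so the S-polynomial reduces to 0 (Buchberger's first criterion).
S(f_2,h_3): lcm = x_1*x_2**2. S = 1/14*x_1*x_2*x_3 + 9/7*x_1*x_2 - 45/56*x_1*x_3**2 + 9/7*x_1*x_3 - 1/2*x_2**2*x_3 + 5/8*x_2*x_3**2 - x_2*x_3.
  leading term x_1*x_2*x_3: subtract (1/126*x_2*x_3)·f_1 from 1/14*x_1*x_2*x_3 + 9/7*x_1*x_2 - 45/56*x_1*x_3**2 + 9/7*x_1*x_3 - 1/2*x_2**2*x_3 + 5/8*x_2*x_3**2 - x_2*x_3 → 9/7*x_1*x_2 - 45/56*x_1*x_3**2 + 9/7*x_1*x_3 - 4/9*x_2**2*x_3 + 331/504*x_2*x_3**2 - 15/14*x_2*x_3
  leading term x_1*x_2: subtract (1/7*x_2)·f_1 from 9/7*x_1*x_2 - 45/56*x_1*x_3**2 + 9/7*x_1*x_3 - 4/9*x_2**2*x_3 + 331/504*x_2*x_3**2 - 15/14*x_2*x_3 → -45/56*x_1*x_3**2 + 9/7*x_1*x_3 - 4/9*x_2**2*x_3 + x_2**2 + 331/504*x_2*x_3**2 - 1/2*x_2*x_3 - 9/7*x_2
  leading term x_1*x_3**2: subtract (-5/56*x_3**2)·f_1 from -45/56*x_1*x_3**2 + 9/7*x_1*x_3 - 4/9*x_2**2*x_3 + x_2**2 + 331/504*x_2*x_3**2 - 1/2*x_2*x_3 - 9/7*x_2 → 9/7*x_1*x_3 - 4/9*x_2**2*x_3 + x_2**2 + 2/63*x_2*x_3**2 - 1/2*x_2*x_3 - 9/7*x_2 - 5/14*x_3**3 + 45/56*x_3**2
  leading term x_1*x_3: subtract (1/7*x_3)·f_1 from 9/7*x_1*x_3 - 4/9*x_2**2*x_3 + x_2**2 + 2/63*x_2*x_3**2 - 1/2*x_2*x_3 - 9/7*x_2 - 5/14*x_3**3 + 45/56*x_3**2 → -4/9*x_2**2*x_3 + x_2**2 + 2/63*x_2*x_3**2 + 1/2*x_2*x_3 - 9/7*x_2 - 5/14*x_3**3 + 11/8*x_3**2 - 9/7*x_3
  leading term x_2**2*x_3: subtract (4/7*x_3)·h_3 from -4/9*x_2**2*x_3 + x_2**2 + 2/63*x_2*x_3**2 + 1/2*x_2*x_3 - 9/7*x_2 - 5/14*x_3**3 + 11/8*x_3**2 - 9/7*x_3 → x_2**2 - 1/14*x_2*x_3 - 9/7*x_2 + 45/56*x_3**2 - 9/7*x_3
  leading term x_2**2: subtract (-9/7)·h_3 from x_2**2 - 1/14*x_2*x_3 - 9/7*x_2 + 45/56*x_3**2 - 9/7*x_3 → 0
  remainder 0.

Every S-polynomial of the final basis reduces to 0, so we have a Gröbner basis.
Inter-reduce: drop elements whose leading term is divisible by another's, tail-reduce, and make monic.
Reduced Gröbner basis: {x_1 - 7/9*x_2 - 4/9*x_3 + 1, x_2**2 - 1/14*x_2*x_3 - 9/7*x_2 + 45/56*x_3**2 - 9/7*x_3}.
Label its elements g_1 = x_1 - 7/9*x_2 - 4/9*x_3 + 1, g_2 = x_2**2 - 1/14*x_2*x_3 - 9/7*x_2 + 45/56*x_3**2 - 9/7*x_3.

Reduce p = -3*x_1*x_3 - 4*x_1 + 7/3*x_2*x_3 + 28/9*x_2 + 4/3*x_3**2 - 11/9*x_3 - 4 modulo G:
  leading term x_1*x_3: subtract (-3*x_3)·g_1 from -3*x_1*x_3 - 4*x_1 + 7/3*x_2*x_3 + 28/9*x_2 + 4/3*x_3**2 - 11/9*x_3 - 4 → -4*x_1 + 28/9*x_2 + 16/9*x_3 - 4
  leading term x_1: subtract (-4)·g_1 from -4*x_1 + 28/9*x_2 + 16/9*x_3 - 4 → 0
  normal form = 0.
Since the normal form is 0, p ∈ I.

The remainder on division by a Gröbner basis is unique — it is the normal form.

-3*x_1*x_3 - 4*x_1 + 7/3*x_2*x_3 + 28/9*x_2 + 4/3*x_3**2 - 11/9*x_3 - 4 lies in I (it reduces to 0).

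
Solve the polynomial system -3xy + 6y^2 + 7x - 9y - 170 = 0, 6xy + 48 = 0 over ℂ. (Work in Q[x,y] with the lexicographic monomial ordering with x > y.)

Compute a lex Gröbner basis by Buchberger's algorithm.
f_1 = -3xy + 7x + 6y^2 - 9y - 170, LT = xy.
f_2 = 6xy + 48, LT = xy.

S(f_1,f_2): lcm = xy. S = -7/3x - 2y^2 + 3y + 146/3.
  leading term x: no divisor's leading term divides it; move -7/3x to the remainder.
  leading term y^2: no divisor's leading term divides it; move -2y^2 to the remainder.
  leading term y: no divisor's leading term divides it; move 3y to the remainder.
  leading term 1: no divisor's leading term divides it; move 146/3 to the remainder.
  remainder -7/3x - 2y^2 + 3y + 146/3 ≠ 0; add h_3 = -7/3x - 2y^2 + 3y + 146/3 to the basis.

S(f_1,h_3): lcm = xy. S = -7/3x - 6/7y^3 - 5/7y^2 + 167/7y + 170/3.
  leading term x: subtract (1)·h_3 from -7/3x - 6/7y^3 - 5/7y^2 + 167/7y + 170/3 → -6/7y^3 + 9/7y^2 + 146/7y + 8
  leading term y^3: no divisor's leading term divides it; move -6/7y^3 to the remainder.
  leading term y^2: no divisor's leading term divides it; move 9/7y^2 to the remainder.
  leading term y: no divisor's leading term divides it; move 146/7y to the remainder.
  leading term 1: no divisor's leading term divides it; move 8 to the remainder.
  remainder -6/7y^3 + 9/7y^2 + 146/7y + 8 ≠ 0; add h_4 = -6/7y^3 + 9/7y^2 + 146/7y + 8 to the basis.

The other S-polynomials (S(f_2,h_3), S(f_1,h_4), S(f_2,h_4), S(h_3,h_4)) all reduce to 0 modulo the current basis, so we have a Gröbner basis.
Inter-reduce: drop elements whose leading term is divisible by another's, tail-reduce, and make monic.
Reduced Gröbner basis: {x + 6/7y^2 - 9/7y - 146/7, y^3 - 3/2y^2 - 73/3y - 28/3}.

A lex Gröbner basis eliminates variables successively. Here y^3 - 3/2y^2 - 73/3y - 28/3 depends only on y, with roots {-4, 11/4 - 5*sqrt(57)/12, 11/4 + 5*sqrt(57)/12}; lifting each root through the earlier basis elements recovers the full solutions.
  y = -4: the earlier basis element becomes x - 2 = 0, giving x = 2 — point (2, -4).
  y = 11/4 - 5*sqrt(57)/12: the earlier basis element becomes x - 10*sqrt(57)/7 - 66/7 = 0, giving x = 66/7 + 10*sqrt(57)/7 — point (66/7 + 10*sqrt(57)/7, 11/4 - 5*sqrt(57)/12).
  y = 11/4 + 5*sqrt(57)/12: the earlier basis element becomes x - 66/7 + 10*sqrt(57)/7 = 0, giving x = 66/7 - 10*sqrt(57)/7 — point (66/7 - 10*sqrt(57)/7, 11/4 + 5*sqrt(57)/12).

{(2, -4), (66/7 + 10*sqrt(57)/7, 11/4 - 5*sqrt(57)/12), (66/7 - 10*sqrt(57)/7, 11/4 + 5*sqrt(57)/12)}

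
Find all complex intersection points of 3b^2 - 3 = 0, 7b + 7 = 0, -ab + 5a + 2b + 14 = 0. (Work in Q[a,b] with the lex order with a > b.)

Compute a lex Gröbner basis by Buchberger's algorithm.
f_1 = 3b^2 - 3, LT = b^2.
f_2 = 7b + 7, LT = b.
f_3 = -ab + 5a + 2b + 14, LT = ab.

S(f_1,f_3): lcm = ab^2. S = 5ab - a + 2b^2 + 14b.
  reduce S modulo (f_1, f_2, f_3):
  remainder -6a - 12 ≠ 0; add h_4 = -6a - 12 to the basis.

The other S-polynomials (S(f_1,f_2), S(f_2,f_3), S(f_1,h_4), S(f_2,h_4), S(f_3,h_4)) all reduce to 0 modulo the current basis, so we have a Gröbner basis.
Inter-reduce: drop elements whose leading term is divisible by another's, tail-reduce, and make monic.
Reduced Gröbner basis: {a + 2, b + 1}.

Elimination: the polynomial b + 1 lies in the elimination ideal for b, so b ∈ {-1}. For each such b, the remaining basis elements (now univariate) give the rest of the solution.
  b = -1: the earlier basis element becomes a + 2 = 0, giving a = -2 — point (-2, -1).
A lex Gröbner basis triangularizes the system, enabling back-substitution.

{(-2, -1)}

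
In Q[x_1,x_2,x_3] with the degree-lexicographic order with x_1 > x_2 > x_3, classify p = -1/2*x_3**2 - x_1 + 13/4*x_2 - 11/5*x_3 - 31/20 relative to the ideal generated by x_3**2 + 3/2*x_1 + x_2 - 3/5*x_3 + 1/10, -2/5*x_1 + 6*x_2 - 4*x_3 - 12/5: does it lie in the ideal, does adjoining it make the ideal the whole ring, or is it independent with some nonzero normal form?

First compute the reduced Gröbner basis of I by Buchberger's algorithm.
f_1 = x_3**2 + 3/2*x_1 + x_2 - 3/5*x_3 + 1/10, LT = x_3**2.
f_2 = -2/5*x_1 + 6*x_2 - 4*x_3 - 12/5, LT = x_1.

The S-polynomials (S(f_1,f_2)) all reduce to 0 modulo the current basis, so we have a Gröbner basis.
Inter-reduce: drop elements whose leading term is divisible by another's, tail-reduce, and make monic.
Reduced Gröbner basis: {x_3**2 + 47/2*x_2 - 78/5*x_3 - 89/10, x_1 - 15*x_2 + 10*x_3 + 6}.
Label its elements g_1 = x_3**2 + 47/2*x_2 - 78/5*x_3 - 89/10, g_2 = x_1 - 15*x_2 + 10*x_3 + 6.

Reduce p = -1/2*x_3**2 - x_1 + 13/4*x_2 - 11/5*x_3 - 31/20 modulo G:
  leading term x_3**2: subtract (-1/2)·g_1 from -1/2*x_3**2 - x_1 + 13/4*x_2 - 11/5*x_3 - 31/20 → -x_1 + 15*x_2 - 10*x_3 - 6
  leading term x_1: subtract (-1)·g_2 from -x_1 + 15*x_2 - 10*x_3 - 6 → 0
  normal form = 0.
Since the normal form is 0, p ∈ I.

-1/2*x_3**2 - x_1 + 13/4*x_2 - 11/5*x_3 - 31/20 lies in I (it reduces to 0).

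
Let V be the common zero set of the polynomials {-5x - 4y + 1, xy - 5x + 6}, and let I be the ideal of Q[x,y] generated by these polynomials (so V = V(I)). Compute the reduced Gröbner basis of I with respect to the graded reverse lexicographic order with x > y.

G = {y^2 - 21/4y - 25/4, x + 4/5y - 1/5}

f_1 = -5x - 4y + 1, LT = x.
f_2 = xy - 5x + 6, LT = xy.

S(f_1,f_2): lcm = xy. S = 4/5y^2 + 5x - 1/5y - 6.
  reduce S modulo (f_1, f_2):
  remainder 4/5y^2 - 21/5y - 5 ≠ 0; add g_3 = 4/5y^2 - 21/5y - 5 to the basis.

The other S-polynomials (S(f_1,g_3), S(f_2,g_3)) all reduce to 0 modulo the current basis, so we have a Gröbner basis.
Inter-reduce: drop elements whose leading term is divisible by another's, tail-reduce, and make monic.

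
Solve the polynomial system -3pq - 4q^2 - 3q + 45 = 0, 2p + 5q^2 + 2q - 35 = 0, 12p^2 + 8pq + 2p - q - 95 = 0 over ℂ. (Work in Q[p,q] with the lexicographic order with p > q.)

{(-2, -3)}

Compute a lex Gröbner basis by Buchberger's algorithm.
f_1 = -3pq - 4q^2 - 3q + 45, LT = pq.
f_2 = 2p + 5q^2 + 2q - 35, LT = p.
f_3 = 12p^2 + 8pq + 2p - q - 95, LT = p^2.

S(f_1,f_2): lcm = pq. S = -5/2q^3 + 1/3q^2 + 37/2q - 15.
  leading term q^3: no divisor's leading term divides it; move -5/2q^3 to the remainder.
  leading term q^2: no divisor's leading term divides it; move 1/3q^2 to the remainder.
  leading term q: no divisor's leading term divides it; move 37/2q to the remainder.
  leading term 1: no divisor's leading term divides it; move -15 to the remainder.
  remainder -5/2q^3 + 1/3q^2 + 37/2q - 15 ≠ 0; add h_4 = -5/2q^3 + 1/3q^2 + 37/2q - 15 to the basis.

S(f_1,f_3): lcm = p^2q. S = 2/3pq^2 + 5/6pq - 15p + 1/12q^2 + 95/12q.
  leading term pq^2: subtract (-2/9q)·f_1 from 2/3pq^2 + 5/6pq - 15p + 1/12q^2 + 95/12q → 5/6pq - 15p - 8/9q^3 - 7/12q^2 + 215/12q
  leading term pq: subtract (-5/18)·f_1 from 5/6pq - 15p - 8/9q^3 - 7/12q^2 + 215/12q → -15p - 8/9q^3 - 61/36q^2 + 205/12q + 25/2
  leading term p: subtract (-15/2)·f_2 from -15p - 8/9q^3 - 61/36q^2 + 205/12q + 25/2 → -8/9q^3 + 1289/36q^2 + 385/12q - 250
  leading term q^3: subtract (16/45)·h_4 from -8/9q^3 + 1289/36q^2 + 385/12q - 250 → 19271/540q^2 + 4591/180q - 734/3
  leading term q^2: no divisor's leading term divides it; move 19271/540q^2 to the remainder.
  leading term q: no divisor's leading term divides it; move 4591/180q to the remainder.
  leading term 1: no divisor's leading term divides it; move -734/3 to the remainder.
  remainder 19271/540q^2 + 4591/180q - 734/3 ≠ 0; add h_5 = 19271/540q^2 + 4591/180q - 734/3 to the basis.

S(f_2,f_3): lcm = p^2. S = 5/2pq^2 + 1/3pq - 53/3p + 1/12q + 95/12.
  leading term pq^2: subtract (-5/6q)·f_1 from 5/2pq^2 + 1/3pq - 53/3p + 1/12q + 95/12 → 1/3pq - 53/3p - 10/3q^3 - 5/2q^2 + 451/12q + 95/12
  leading term pq: subtract (-1/9)·f_1 from 1/3pq - 53/3p - 10/3q^3 - 5/2q^2 + 451/12q + 95/12 → -53/3p - 10/3q^3 - 53/18q^2 + 149/4q + 155/12
  leading term p: subtract (-53/6)·f_2 from -53/3p - 10/3q^3 - 53/18q^2 + 149/4q + 155/12 → -10/3q^3 + 371/9q^2 + 659/12q - 1185/4
  leading term q^3: subtract (4/3)·h_4 from -10/3q^3 + 371/9q^2 + 659/12q - 1185/4 → 367/9q^2 + 121/4q - 1105/4
  leading term q^2: subtract (22020/19271)·h_5 from 367/9q^2 + 121/4q - 1105/4 → 255785/231252q + 255785/77084
  leading term q: no divisor's leading term divides it; move 255785/231252q to the remainder.
  leading term 1: no divisor's leading term divides it; move 255785/77084 to the remainder.
  remainder 255785/231252q + 255785/77084 ≠ 0; add h_6 = 255785/231252q + 255785/77084 to the basis.

S(f_1,h_4): lcm = pq^3. S = 2/15pq^2 + 37/5pq - 6p + 4/3q^4 + q^3 - 15q^2.
  leading term pq^2: subtract (-2/45q)·f_1 from 2/15pq^2 + 37/5pq - 6p + 4/3q^4 + q^3 - 15q^2 → 37/5pq - 6p + 4/3q^4 + 37/45q^3 - 227/15q^2 + 2q
  leading term pq: subtract (-37/15)·f_1 from 37/5pq - 6p + 4/3q^4 + 37/45q^3 - 227/15q^2 + 2q → -6p + 4/3q^4 + 37/45q^3 - 25q^2 - 27/5q + 111
  leading term p: subtract (-3)·f_2 from -6p + 4/3q^4 + 37/45q^3 - 25q^2 - 27/5q + 111 → 4/3q^4 + 37/45q^3 - 10q^2 + 3/5q + 6
  leading term q^4: subtract (-8/15q)·h_4 from 4/3q^4 + 37/45q^3 - 10q^2 + 3/5q + 6 → q^3 - 2/15q^2 - 37/5q + 6
  leading term q^3: subtract (-2/5)·h_4 from q^3 - 2/15q^2 - 37/5q + 6 → 0
  remainder 0.

S(f_2,h_4): leading monomials are coprime, so the S-polynomial reduces to 0 (Buchberger's first criterion).
S(f_3,h_4): leading monomials are coprime, so the S-polynomial reduces to 0 (Buchberger's first criterion).
S(f_1,h_5): lcm = pq^2. S = -13773/19271pq + 132120/19271p + 4/3q^3 + q^2 - 15q.
  leading term pq: subtract (4591/19271)·f_1 from -13773/19271pq + 132120/19271p + 4/3q^3 + q^2 - 15q → 132120/19271p + 4/3q^3 + 37635/19271q^2 - 275292/19271q - 206595/19271
  leading term p: subtract (66060/19271)·f_2 from 132120/19271p + 4/3q^3 + 37635/19271q^2 - 275292/19271q - 206595/19271 → 4/3q^3 - 292665/19271q^2 - 407412/19271q + 2105505/19271
  leading term q^3: subtract (-8/15)·h_4 from 4/3q^3 - 292665/19271q^2 - 407412/19271q + 2105505/19271 → -13015757/867195q^2 - 3259072/289065q + 1951337/19271
  leading term q^2: subtract (-156189084/371371441)·h_5 from -13015757/867195q^2 - 3259072/289065q + 1951337/19271 → -203349075/371371441q - 610047225/371371441
  leading term q: subtract (-9540/19271)·h_6 from -203349075/371371441q - 610047225/371371441 → 0
  remainder 0.

S(f_2,h_5): leading monomials are coprime, so the S-polynomial reduces to 0 (Buchberger's first criterion).
S(f_3,h_5): leading monomials are coprime, so the S-polynomial reduces to 0 (Buchberger's first criterion).
S(h_4,h_5): lcm = q^3. S = -245137/289065q^2 - 52427/96355q + 6.
  leading term q^2: subtract (-8824932/371371441)·h_5 from -245137/289065q^2 - 52427/96355q + 6 → 23020650/371371441q + 69061950/371371441
  leading term q: subtract (1080/19271)·h_6 from 23020650/371371441q + 69061950/371371441 → 0
  remainder 0.

S(f_1,h_6): lcm = pq. S = -3p + 4/3q^2 + q - 15.
  leading term p: subtract (-3/2)·f_2 from -3p + 4/3q^2 + q - 15 → 53/6q^2 + 4q - 135/2
  leading term q^2: subtract (4770/19271)·h_5 from 53/6q^2 + 4q - 135/2 → -89155/38542q - 267465/38542
  leading term q: subtract (-106986/51157)·h_6 from -89155/38542q - 267465/38542 → 0
  remainder 0.

S(f_2,h_6): leading monomials are coprime, so the S-polynomial reduces to 0 (Buchberger's first criterion).
S(f_3,h_6): leading monomials are coprime, so the S-polynomial reduces to 0 (Buchberger's first criterion).
S(h_4,h_6): lcm = q^3. S = -47/15q^2 - 37/5q + 6.
  leading term q^2: subtract (-1692/19271)·h_5 from -47/15q^2 - 37/5q + 6 → -99450/19271q - 298350/19271
  leading term q: subtract (-238680/51157)·h_6 from -99450/19271q - 298350/19271 → 0
  remainder 0.

S(h_5,h_6): lcm = q^2. S = -44040/19271q - 132120/19271.
  leading term q: subtract (-105696/51157)·h_6 from -44040/19271q - 132120/19271 → 0
  remainder 0.

Every S-polynomial of the final basis reduces to 0, so we have a Gröbner basis.
Inter-reduce: drop elements whose leading term is divisible by another's, tail-reduce, and make monic.
Reduced Gröbner basis: {p + 2, q + 3}.

Since the basis is lex-ordered, q + 3 is univariate in q. Its roots are {-3}. Back-substituting each root into the other basis elements fixes the other coordinates.
  q = -3: the earlier basis element becomes p + 2 = 0, giving p = -2 — point (-2, -3).
Each listed point satisfies every original equation (direct substitution).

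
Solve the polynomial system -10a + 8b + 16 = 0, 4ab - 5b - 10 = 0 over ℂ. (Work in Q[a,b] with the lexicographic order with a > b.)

{(0, -2), (57/20, 25/16)}

Compute a lex Gröbner basis by Buchberger's algorithm.
f_1 = -10a + 8b + 16, LT = a.
f_2 = 4ab - 5b - 10, LT = ab.

S(f_1,f_2): lcm = ab. S = -4/5b^2 - 7/20b + 5/2.
  leading term b^2: no divisor's leading term divides it; move -4/5b^2 to the remainder.
  leading term b: no divisor's leading term divides it; move -7/20b to the remainder.
  leading term 1: no divisor's leading term divides it; move 5/2 to the remainder.
  remainder -4/5b^2 - 7/20b + 5/2 ≠ 0; add h_3 = -4/5b^2 - 7/20b + 5/2 to the basis.

The other S-polynomials (S(f_1,h_3), S(f_2,h_3)) all reduce to 0 modulo the current basis, so we have a Gröbner basis.
Inter-reduce: drop elements whose leading term is divisible by another's, tail-reduce, and make monic.
Reduced Gröbner basis: {a - 4/5b - 8/5, b^2 + 7/16b - 25/8}.

A lex Gröbner basis eliminates variables successively. Here b^2 + 7/16b - 25/8 depends only on b, with roots {-2, 25/16}; lifting each root through the earlier basis elements recovers the full solutions.
  b = -2: the earlier basis element becomes a = 0, giving a = 0 — point (0, -2).
  b = 25/16: the earlier basis element becomes a - 57/20 = 0, giving a = 57/20 — point (57/20, 25/16).
Each listed point satisfies every original equation (direct substitution).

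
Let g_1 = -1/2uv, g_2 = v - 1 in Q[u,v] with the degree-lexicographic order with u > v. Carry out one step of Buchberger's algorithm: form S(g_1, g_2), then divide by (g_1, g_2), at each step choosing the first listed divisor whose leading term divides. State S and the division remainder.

S(g_1, g_2) = u; remainder on division = u.

lcm(LM(g_1), LM(g_2)) = uv.
S = (lcm/LT(g_1))·g_1 − (lcm/LT(g_2))·g_2 = u.
Reduce S modulo (g_1, g_2) in that order:
  leading term u: no divisor's leading term divides it; move u to the remainder.
The remainder u is nonzero, so it would be added as the next basis element.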